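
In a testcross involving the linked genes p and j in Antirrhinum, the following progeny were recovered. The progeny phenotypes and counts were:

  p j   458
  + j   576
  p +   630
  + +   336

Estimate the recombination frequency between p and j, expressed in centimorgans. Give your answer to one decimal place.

The two most frequent classes, + j (576) and p + (630), are the parental types, so the F1 was + j / p +.
The recombinant classes are + + and p j: 336 + 458 = 794.
Recombination frequency = 794/2000 = 0.3970 ≈ 39.7%, i.e. 39.7 centimorgans.

39.7 centimorgans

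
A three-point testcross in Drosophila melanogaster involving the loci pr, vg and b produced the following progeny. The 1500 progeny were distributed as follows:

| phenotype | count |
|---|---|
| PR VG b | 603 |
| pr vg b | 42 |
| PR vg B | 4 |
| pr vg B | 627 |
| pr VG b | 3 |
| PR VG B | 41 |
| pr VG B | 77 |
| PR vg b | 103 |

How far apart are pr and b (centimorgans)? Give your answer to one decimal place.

The two most frequent reciprocal classes, pr vg B and PR VG b, are the parental types, so the F1 was pr vg B / PR VG b.
The two rarest classes, PR vg B and pr VG b, are the double crossovers. Comparing them with the parentals, only the pr allele has switched, so pr is the middle locus and the order is vg – pr – b.
Crossovers in the pr–b interval produce the single-crossover classes pr vg b and PR VG B (42 + 41 = 83) plus the double crossovers (7).
RF(pr–b) = (83 + 7) / 1500 = 90/1500 = 0.0600 → 6.0 centimorgans.

6.0 centimorgans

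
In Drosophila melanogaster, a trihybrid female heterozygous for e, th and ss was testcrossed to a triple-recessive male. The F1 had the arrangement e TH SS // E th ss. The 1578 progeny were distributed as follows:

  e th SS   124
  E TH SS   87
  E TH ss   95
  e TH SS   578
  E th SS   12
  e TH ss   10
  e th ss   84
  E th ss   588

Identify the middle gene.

The two rarest classes, e TH ss and E th SS, are the double crossovers. Comparing them with the parentals, only the ss allele has switched, so ss is the middle locus and the order is th – ss – e.

ss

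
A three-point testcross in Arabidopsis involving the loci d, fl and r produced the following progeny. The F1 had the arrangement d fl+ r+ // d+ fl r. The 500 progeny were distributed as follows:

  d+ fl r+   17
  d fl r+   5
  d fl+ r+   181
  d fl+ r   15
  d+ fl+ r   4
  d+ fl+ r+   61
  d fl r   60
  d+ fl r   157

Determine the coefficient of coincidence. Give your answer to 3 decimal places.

The two rarest classes, d fl r+ and d+ fl+ r, are the double crossovers. Comparing them with the parentals, only the fl allele has switched, so fl is the middle locus and the order is r – fl – d.
r–fl: (32 + 9)/500 = 0.0820; fl–d: (121 + 9)/500 = 0.2600.
Expected DCO frequency = 0.0820 × 0.2600 ≈ 0.02132; observed = 9/500 ≈ 0.01800.
Coefficient of coincidence = 0.01800/0.02132 ≈ 0.844.

0.844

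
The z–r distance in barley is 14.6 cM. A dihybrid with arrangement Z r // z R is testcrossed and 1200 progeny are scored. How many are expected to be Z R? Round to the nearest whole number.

88

A map distance of 14.6 cM corresponds to a recombination frequency of 0.146.
The F1 is Z r / z R, so Z R is a recombinant gamete class with expected frequency r/2 = 0.146/2 = 0.0730.
Expected number = 0.0730 × 1200 = 87.60 ≈ 88.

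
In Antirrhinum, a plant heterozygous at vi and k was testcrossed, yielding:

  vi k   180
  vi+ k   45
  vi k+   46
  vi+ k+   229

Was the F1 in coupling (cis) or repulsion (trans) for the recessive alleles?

The two most frequent classes are vi+ k+ (229) and vi k (180); these are the parental (non-recombinant) types.
So the F1 carried vi+ k+ on one chromosome and vi k on the other — the recessive alleles are on the same chromosome (cis / coupling).

cis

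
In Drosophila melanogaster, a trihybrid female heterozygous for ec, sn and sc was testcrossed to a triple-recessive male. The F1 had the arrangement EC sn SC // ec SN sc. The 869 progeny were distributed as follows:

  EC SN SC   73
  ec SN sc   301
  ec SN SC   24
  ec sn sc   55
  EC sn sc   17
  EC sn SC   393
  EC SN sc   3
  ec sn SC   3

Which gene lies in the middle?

The two rarest classes, ec sn SC and EC SN sc, are the double crossovers. Comparing them with the parentals, only the ec allele has switched, so ec is the middle locus and the order is sn – ec – sc.

ec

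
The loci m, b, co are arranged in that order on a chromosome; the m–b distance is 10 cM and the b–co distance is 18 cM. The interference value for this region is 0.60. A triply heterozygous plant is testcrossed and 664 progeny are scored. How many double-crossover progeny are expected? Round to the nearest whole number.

5

Map distances give recombination frequencies of 0.100 and 0.180 for the two intervals.
With interference 0.60 (so coincidence = 0.40), expected double-crossover frequency = 0.100 × 0.180 × 0.40 = 0.00720.
Expected number = 0.00720 × 664 = 4.78 ≈ 5.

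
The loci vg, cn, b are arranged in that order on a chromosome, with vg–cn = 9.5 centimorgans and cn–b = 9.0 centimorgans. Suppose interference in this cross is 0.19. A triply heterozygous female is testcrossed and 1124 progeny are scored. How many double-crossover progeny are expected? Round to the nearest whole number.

8

Map distances give recombination frequencies of 0.095 and 0.090 for the two intervals.
With interference 0.19 (so coincidence = 0.81), expected double-crossover frequency = 0.095 × 0.090 × 0.81 = 0.00693.
Expected number = 0.00693 × 1124 = 7.78 ≈ 8.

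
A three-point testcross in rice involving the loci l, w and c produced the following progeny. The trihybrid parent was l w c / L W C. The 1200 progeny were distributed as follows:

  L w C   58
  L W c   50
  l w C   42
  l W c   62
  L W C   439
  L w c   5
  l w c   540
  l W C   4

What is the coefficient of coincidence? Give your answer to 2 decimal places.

The two rarest classes, L w c and l W C, are the double crossovers. Comparing them with the parentals, only the l allele has switched, so l is the middle locus and the order is c – l – w.
c–l: (92 + 9)/1200 = 0.0842; l–w: (120 + 9)/1200 = 0.1075.
Expected DCO frequency = 0.0842 × 0.1075 ≈ 0.00905; observed = 9/1200 ≈ 0.00750.
Coefficient of coincidence = 0.00750/0.00905 ≈ 0.83.

0.83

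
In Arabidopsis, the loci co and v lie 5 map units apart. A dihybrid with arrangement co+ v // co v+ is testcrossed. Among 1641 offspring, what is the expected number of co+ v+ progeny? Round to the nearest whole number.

41

A map distance of 5 map units corresponds to a recombination frequency of 0.050.
The F1 is co+ v / co v+, so co+ v+ is a recombinant gamete class with expected frequency r/2 = 0.050/2 = 0.0250.
Expected number = 0.0250 × 1641 = 41.03 ≈ 41.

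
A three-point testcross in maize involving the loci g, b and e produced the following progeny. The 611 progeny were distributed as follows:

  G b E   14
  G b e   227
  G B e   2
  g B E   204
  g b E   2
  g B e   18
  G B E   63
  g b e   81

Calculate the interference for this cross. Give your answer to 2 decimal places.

0.54

The two most frequent reciprocal classes, g B E and G b e, are the parental types, so the F1 was g B E / G b e.
The two rarest classes, g b E and G B e, are the double crossovers. Comparing them with the parentals, only the b allele has switched, so b is the middle locus and the order is g – b – e.
g–b: (144 + 4)/611 = 0.2422; b–e: (32 + 4)/611 = 0.0589.
Expected DCO frequency = 0.2422 × 0.0589 ≈ 0.01427; observed = 4/611 ≈ 0.00655.
Coefficient of coincidence = 0.00655/0.01427 ≈ 0.46; interference = 1 − 0.46 = 0.54.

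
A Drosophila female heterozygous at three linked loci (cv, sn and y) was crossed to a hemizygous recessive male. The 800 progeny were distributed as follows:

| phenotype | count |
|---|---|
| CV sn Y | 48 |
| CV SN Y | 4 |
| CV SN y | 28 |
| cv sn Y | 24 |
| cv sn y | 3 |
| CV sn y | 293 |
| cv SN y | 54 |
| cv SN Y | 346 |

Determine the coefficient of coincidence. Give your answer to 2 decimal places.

0.87

The two most frequent reciprocal classes, cv SN Y and CV sn y, are the parental types, so the F1 was cv SN Y / CV sn y.
The two rarest classes, CV SN Y and cv sn y, are the double crossovers. Comparing them with the parentals, only the cv allele has switched, so cv is the middle locus and the order is y – cv – sn.
y–cv: (102 + 7)/800 = 0.1363; cv–sn: (52 + 7)/800 = 0.0737.
Expected DCO frequency = 0.1363 × 0.0737 ≈ 0.01005; observed = 7/800 ≈ 0.00875.
Coefficient of coincidence = 0.00875/0.01005 ≈ 0.87.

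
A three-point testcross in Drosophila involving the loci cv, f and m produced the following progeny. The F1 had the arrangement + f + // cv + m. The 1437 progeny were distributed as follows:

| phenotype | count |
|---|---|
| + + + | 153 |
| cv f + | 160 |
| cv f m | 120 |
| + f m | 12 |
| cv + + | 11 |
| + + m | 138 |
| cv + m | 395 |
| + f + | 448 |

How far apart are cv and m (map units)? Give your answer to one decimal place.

22.3 map units

The two rarest classes, + f m and cv + +, are the double crossovers. Comparing them with the parentals, only the m allele has switched, so m is the middle locus and the order is cv – m – f.
Crossovers in the cv–m interval produce the single-crossover classes cv f + and + + m (160 + 138 = 298) plus the double crossovers (23).
RF(cv–m) = (298 + 23) / 1437 = 321/1437 = 0.2234 → 22.3 map units.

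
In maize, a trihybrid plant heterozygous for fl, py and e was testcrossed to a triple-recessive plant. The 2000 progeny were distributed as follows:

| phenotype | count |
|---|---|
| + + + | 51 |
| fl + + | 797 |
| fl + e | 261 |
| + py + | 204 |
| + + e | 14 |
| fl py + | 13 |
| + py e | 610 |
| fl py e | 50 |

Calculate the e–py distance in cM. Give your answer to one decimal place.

24.6 cM

The two most frequent reciprocal classes, fl + + and + py e, are the parental types, so the F1 was fl + + / + py e.
The two rarest classes, fl py + and + + e, are the double crossovers. Comparing them with the parentals, only the py allele has switched, so py is the middle locus and the order is fl – py – e.
Crossovers in the py–e interval produce the single-crossover classes fl + e and + py + (261 + 204 = 465) plus the double crossovers (27).
RF(py–e) = (465 + 27) / 2000 = 492/2000 = 0.2460 → 24.6 cM.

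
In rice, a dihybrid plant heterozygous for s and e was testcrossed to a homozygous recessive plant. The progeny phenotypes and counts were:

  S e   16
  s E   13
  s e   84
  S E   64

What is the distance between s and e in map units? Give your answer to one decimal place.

16.4 map units

The two most frequent classes, S E (64) and s e (84), are the parental types, so the F1 was S E / s e.
The recombinant classes are S e and s E: 16 + 13 = 29.
Recombination frequency = 29/177 = 0.1638 ≈ 16.4%, i.e. 16.4 map units.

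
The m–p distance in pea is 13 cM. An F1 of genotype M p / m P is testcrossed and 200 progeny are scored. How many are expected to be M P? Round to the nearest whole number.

13

A map distance of 13 cM corresponds to a recombination frequency of 0.130.
The F1 is M p / m P, so M P is a recombinant gamete class with expected frequency r/2 = 0.130/2 = 0.0650.
Expected number = 0.0650 × 200 = 13.00 ≈ 13.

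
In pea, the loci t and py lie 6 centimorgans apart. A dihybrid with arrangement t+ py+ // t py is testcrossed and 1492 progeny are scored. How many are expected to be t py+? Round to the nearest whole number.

A map distance of 6 centimorgans corresponds to a recombination frequency of 0.060.
The F1 is t+ py+ / t py, so t py+ is a recombinant gamete class with expected frequency r/2 = 0.060/2 = 0.0300.
Expected number = 0.0300 × 1492 = 44.76 ≈ 45.

45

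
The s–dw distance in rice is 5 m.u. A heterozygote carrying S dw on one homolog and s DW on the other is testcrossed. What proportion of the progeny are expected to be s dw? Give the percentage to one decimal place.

A map distance of 5 m.u. corresponds to a recombination frequency of 0.050.
The F1 is S dw / s DW, so s dw is a recombinant gamete class with expected frequency r/2 = 0.050/2 = 0.0250.
That is 0.0250 = 2.5% of the progeny.

2.5%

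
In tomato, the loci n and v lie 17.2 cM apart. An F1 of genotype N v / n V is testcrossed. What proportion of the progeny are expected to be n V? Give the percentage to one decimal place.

A map distance of 17.2 cM corresponds to a recombination frequency of 0.172.
The F1 is N v / n V, so n V is a parental gamete class with expected frequency (1 − r)/2 = 0.828/2 = 0.4140.
That is 0.4140 = 41.4% of the progeny.

41.4%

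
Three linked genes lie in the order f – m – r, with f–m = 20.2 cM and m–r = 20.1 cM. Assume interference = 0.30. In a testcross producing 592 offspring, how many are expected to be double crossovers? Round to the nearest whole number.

17

Map distances give recombination frequencies of 0.202 and 0.201 for the two intervals.
With interference 0.30 (so coincidence = 0.70), expected double-crossover frequency = 0.202 × 0.201 × 0.70 = 0.02842.
Expected number = 0.02842 × 592 = 16.83 ≈ 17.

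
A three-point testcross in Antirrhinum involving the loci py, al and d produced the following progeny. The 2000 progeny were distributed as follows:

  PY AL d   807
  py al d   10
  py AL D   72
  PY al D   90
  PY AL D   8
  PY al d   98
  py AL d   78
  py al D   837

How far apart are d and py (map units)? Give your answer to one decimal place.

9.3 map units

The two most frequent reciprocal classes, py al D and PY AL d, are the parental types, so the F1 was py al D / PY AL d.
The two rarest classes, py al d and PY AL D, are the double crossovers. Comparing them with the parentals, only the d allele has switched, so d is the middle locus and the order is py – d – al.
Crossovers in the py–d interval produce the single-crossover classes PY al D and py AL d (90 + 78 = 168) plus the double crossovers (18).
RF(py–d) = (168 + 18) / 2000 = 186/2000 = 0.0930 → 9.3 map units.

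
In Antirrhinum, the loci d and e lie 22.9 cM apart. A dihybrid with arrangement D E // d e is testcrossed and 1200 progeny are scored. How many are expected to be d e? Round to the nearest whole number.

A map distance of 22.9 cM corresponds to a recombination frequency of 0.229.
The F1 is D E / d e, so d e is a parental gamete class with expected frequency (1 − r)/2 = 0.771/2 = 0.3855.
Expected number = 0.3855 × 1200 = 462.60 ≈ 463.

463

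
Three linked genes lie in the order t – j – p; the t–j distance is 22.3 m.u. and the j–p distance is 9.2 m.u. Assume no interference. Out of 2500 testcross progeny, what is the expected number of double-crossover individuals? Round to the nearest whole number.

Map distances give recombination frequencies of 0.223 and 0.092 for the two intervals.
With no interference, expected double-crossover frequency = 0.223 × 0.092 = 0.02052.
Expected number = 0.02052 × 2500 = 51.29 ≈ 51.

51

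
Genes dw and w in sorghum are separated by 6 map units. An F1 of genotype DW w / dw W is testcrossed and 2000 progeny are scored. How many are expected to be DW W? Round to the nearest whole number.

60

A map distance of 6 map units corresponds to a recombination frequency of 0.060.
The F1 is DW w / dw W, so DW W is a recombinant gamete class with expected frequency r/2 = 0.060/2 = 0.0300.
Expected number = 0.0300 × 2000 = 60.00 ≈ 60.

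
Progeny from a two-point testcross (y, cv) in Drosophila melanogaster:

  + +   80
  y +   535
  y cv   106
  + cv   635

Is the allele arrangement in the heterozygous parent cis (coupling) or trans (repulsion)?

trans

The two most frequent classes are + cv (635) and y + (535); these are the parental (non-recombinant) types.
So the F1 carried + cv on one chromosome and y + on the other — the recessive alleles are on opposite chromosomes (trans / repulsion).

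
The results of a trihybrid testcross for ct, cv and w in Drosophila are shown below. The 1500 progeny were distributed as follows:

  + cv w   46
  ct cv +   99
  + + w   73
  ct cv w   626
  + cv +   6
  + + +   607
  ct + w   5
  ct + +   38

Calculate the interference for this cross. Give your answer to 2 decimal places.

The two most frequent reciprocal classes, + + + and ct cv w, are the parental types, so the F1 was + + + / ct cv w.
The two rarest classes, + cv + and ct + w, are the double crossovers. Comparing them with the parentals, only the cv allele has switched, so cv is the middle locus and the order is w – cv – ct.
w–cv: (172 + 11)/1500 = 0.1220; cv–ct: (84 + 11)/1500 = 0.0633.
Expected DCO frequency = 0.1220 × 0.0633 ≈ 0.00772; observed = 11/1500 ≈ 0.00733.
Coefficient of coincidence = 0.00733/0.00772 ≈ 0.95; interference = 1 − 0.95 = 0.05.

0.05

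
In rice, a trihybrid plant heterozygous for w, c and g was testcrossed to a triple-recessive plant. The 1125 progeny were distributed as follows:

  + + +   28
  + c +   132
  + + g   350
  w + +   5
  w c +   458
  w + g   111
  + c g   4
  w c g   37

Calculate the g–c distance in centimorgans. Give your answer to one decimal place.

The two most frequent reciprocal classes, + + g and w c +, are the parental types, so the F1 was + + g / w c +.
The two rarest classes, + c g and w + +, are the double crossovers. Comparing them with the parentals, only the c allele has switched, so c is the middle locus and the order is g – c – w.
Crossovers in the g–c interval produce the single-crossover classes + + + and w c g (28 + 37 = 65) plus the double crossovers (9).
RF(g–c) = (65 + 9) / 1125 = 74/1125 = 0.0658 → 6.6 centimorgans.

6.6 centimorgans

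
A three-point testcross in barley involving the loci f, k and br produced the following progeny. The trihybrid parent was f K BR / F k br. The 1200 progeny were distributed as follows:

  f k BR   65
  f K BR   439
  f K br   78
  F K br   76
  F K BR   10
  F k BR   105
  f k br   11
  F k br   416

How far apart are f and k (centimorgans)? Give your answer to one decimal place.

13.5 centimorgans

The two rarest classes, F K BR and f k br, are the double crossovers. Comparing them with the parentals, only the f allele has switched, so f is the middle locus and the order is br – f – k.
Crossovers in the f–k interval produce the single-crossover classes f k BR and F K br (65 + 76 = 141) plus the double crossovers (21).
RF(f–k) = (141 + 21) / 1200 = 162/1200 = 0.1350 → 13.5 centimorgans.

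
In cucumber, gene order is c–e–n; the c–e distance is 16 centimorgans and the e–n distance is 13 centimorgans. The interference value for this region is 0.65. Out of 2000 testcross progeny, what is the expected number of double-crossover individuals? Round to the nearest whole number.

15

Map distances give recombination frequencies of 0.160 and 0.130 for the two intervals.
With interference 0.65 (so coincidence = 0.35), expected double-crossover frequency = 0.160 × 0.130 × 0.35 = 0.00728.
Expected number = 0.00728 × 2000 = 14.56 ≈ 15.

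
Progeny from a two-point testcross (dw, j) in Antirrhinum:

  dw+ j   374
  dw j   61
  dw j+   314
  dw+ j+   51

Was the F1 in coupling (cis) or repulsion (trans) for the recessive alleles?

The two most frequent classes are dw+ j (374) and dw j+ (314); these are the parental (non-recombinant) types.
So the F1 carried dw+ j on one chromosome and dw j+ on the other — the recessive alleles are on opposite chromosomes (trans / repulsion).

trans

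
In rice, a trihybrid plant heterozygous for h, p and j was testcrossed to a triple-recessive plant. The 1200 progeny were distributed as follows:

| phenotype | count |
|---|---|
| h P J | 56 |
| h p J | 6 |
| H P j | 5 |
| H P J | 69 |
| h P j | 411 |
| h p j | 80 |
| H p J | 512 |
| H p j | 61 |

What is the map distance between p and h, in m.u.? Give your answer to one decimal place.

13.3 m.u.

The two most frequent reciprocal classes, h P j and H p J, are the parental types, so the F1 was h P j / H p J.
The two rarest classes, H P j and h p J, are the double crossovers. Comparing them with the parentals, only the h allele has switched, so h is the middle locus and the order is p – h – j.
Crossovers in the p–h interval produce the single-crossover classes h p j and H P J (80 + 69 = 149) plus the double crossovers (11).
RF(p–h) = (149 + 11) / 1200 = 160/1200 = 0.1333 → 13.3 m.u.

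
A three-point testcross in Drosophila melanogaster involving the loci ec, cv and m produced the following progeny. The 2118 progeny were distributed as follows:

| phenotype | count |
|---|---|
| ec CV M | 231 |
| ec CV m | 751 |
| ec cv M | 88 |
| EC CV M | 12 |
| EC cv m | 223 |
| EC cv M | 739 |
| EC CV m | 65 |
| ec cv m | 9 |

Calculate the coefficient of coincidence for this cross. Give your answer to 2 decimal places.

The two most frequent reciprocal classes, EC cv M and ec CV m, are the parental types, so the F1 was EC cv M / ec CV m.
The two rarest classes, EC CV M and ec cv m, are the double crossovers. Comparing them with the parentals, only the cv allele has switched, so cv is the middle locus and the order is m – cv – ec.
m–cv: (454 + 21)/2118 = 0.2243; cv–ec: (153 + 21)/2118 = 0.0822.
Expected DCO frequency = 0.2243 × 0.0822 ≈ 0.01844; observed = 21/2118 ≈ 0.00992.
Coefficient of coincidence = 0.00992/0.01844 ≈ 0.54.

0.54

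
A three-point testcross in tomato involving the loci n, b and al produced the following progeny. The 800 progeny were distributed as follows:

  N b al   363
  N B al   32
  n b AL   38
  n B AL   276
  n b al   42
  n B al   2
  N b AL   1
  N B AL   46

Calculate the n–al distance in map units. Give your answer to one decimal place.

The two most frequent reciprocal classes, n B AL and N b al, are the parental types, so the F1 was n B AL / N b al.
The two rarest classes, n B al and N b AL, are the double crossovers. Comparing them with the parentals, only the al allele has switched, so al is the middle locus and the order is n – al – b.
Crossovers in the n–al interval produce the single-crossover classes N B AL and n b al (46 + 42 = 88) plus the double crossovers (3).
RF(n–al) = (88 + 3) / 800 = 91/800 = 0.1138 → 11.4 map units.

11.4 map units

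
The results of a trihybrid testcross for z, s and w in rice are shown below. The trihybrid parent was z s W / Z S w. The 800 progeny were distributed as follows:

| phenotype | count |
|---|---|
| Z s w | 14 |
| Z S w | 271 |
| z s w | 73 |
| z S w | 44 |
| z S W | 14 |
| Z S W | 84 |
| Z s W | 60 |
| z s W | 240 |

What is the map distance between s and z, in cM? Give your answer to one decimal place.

16.5 cM

The two rarest classes, z S W and Z s w, are the double crossovers. Comparing them with the parentals, only the s allele has switched, so s is the middle locus and the order is z – s – w.
Crossovers in the z–s interval produce the single-crossover classes Z s W and z S w (60 + 44 = 104) plus the double crossovers (28).
RF(z–s) = (104 + 28) / 800 = 132/800 = 0.1650 → 16.5 cM.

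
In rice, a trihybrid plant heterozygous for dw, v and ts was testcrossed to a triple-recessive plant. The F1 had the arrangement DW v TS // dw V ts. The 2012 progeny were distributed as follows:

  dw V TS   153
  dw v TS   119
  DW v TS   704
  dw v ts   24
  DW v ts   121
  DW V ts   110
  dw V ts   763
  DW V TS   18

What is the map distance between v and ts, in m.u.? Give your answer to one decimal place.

The two rarest classes, DW V TS and dw v ts, are the double crossovers. Comparing them with the parentals, only the v allele has switched, so v is the middle locus and the order is dw – v – ts.
Crossovers in the v–ts interval produce the single-crossover classes DW v ts and dw V TS (121 + 153 = 274) plus the double crossovers (42).
RF(v–ts) = (274 + 42) / 2012 = 316/2012 = 0.1571 → 15.7 m.u.

15.7 m.u.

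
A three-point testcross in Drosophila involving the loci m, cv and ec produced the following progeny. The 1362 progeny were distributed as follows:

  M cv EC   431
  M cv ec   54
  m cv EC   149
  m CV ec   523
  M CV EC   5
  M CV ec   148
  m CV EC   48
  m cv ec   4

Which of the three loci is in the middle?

cv

The two most frequent reciprocal classes, m CV ec and M cv EC, are the parental types, so the F1 was m CV ec / M cv EC.
The two rarest classes, m cv ec and M CV EC, are the double crossovers. Comparing them with the parentals, only the cv allele has switched, so cv is the middle locus and the order is ec – cv – m.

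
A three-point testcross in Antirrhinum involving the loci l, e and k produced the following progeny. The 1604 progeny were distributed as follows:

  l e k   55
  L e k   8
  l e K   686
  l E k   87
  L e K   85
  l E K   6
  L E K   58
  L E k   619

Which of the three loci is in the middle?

e

The two most frequent reciprocal classes, l e K and L E k, are the parental types, so the F1 was l e K / L E k.
The two rarest classes, l E K and L e k, are the double crossovers. Comparing them with the parentals, only the e allele has switched, so e is the middle locus and the order is k – e – l.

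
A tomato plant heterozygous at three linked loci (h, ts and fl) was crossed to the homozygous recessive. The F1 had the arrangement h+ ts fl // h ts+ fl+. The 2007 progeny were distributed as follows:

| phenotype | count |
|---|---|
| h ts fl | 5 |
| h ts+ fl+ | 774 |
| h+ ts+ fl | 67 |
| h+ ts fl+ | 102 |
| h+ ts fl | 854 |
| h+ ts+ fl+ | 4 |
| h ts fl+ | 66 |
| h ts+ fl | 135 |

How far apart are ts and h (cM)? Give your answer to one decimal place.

7.1 cM

The two rarest classes, h ts fl and h+ ts+ fl+, are the double crossovers. Comparing them with the parentals, only the h allele has switched, so h is the middle locus and the order is ts – h – fl.
Crossovers in the ts–h interval produce the single-crossover classes h+ ts+ fl and h ts fl+ (67 + 66 = 133) plus the double crossovers (9).
RF(ts–h) = (133 + 9) / 2007 = 142/2007 = 0.0708 → 7.1 cM.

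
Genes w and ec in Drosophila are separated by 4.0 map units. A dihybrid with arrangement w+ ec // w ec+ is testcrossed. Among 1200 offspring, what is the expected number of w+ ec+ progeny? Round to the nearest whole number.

24

A map distance of 4.0 map units corresponds to a recombination frequency of 0.040.
The F1 is w+ ec / w ec+, so w+ ec+ is a recombinant gamete class with expected frequency r/2 = 0.040/2 = 0.0200.
Expected number = 0.0200 × 1200 = 24.00 ≈ 24.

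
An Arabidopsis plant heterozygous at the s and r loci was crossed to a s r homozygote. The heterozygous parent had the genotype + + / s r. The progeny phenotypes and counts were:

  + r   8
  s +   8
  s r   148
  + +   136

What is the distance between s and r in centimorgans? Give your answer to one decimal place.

The recombinant classes are + r and s +: 8 + 8 = 16.
Recombination frequency = 16/300 = 0.0533 ≈ 5.3%, i.e. 5.3 centimorgans.

5.3 centimorgans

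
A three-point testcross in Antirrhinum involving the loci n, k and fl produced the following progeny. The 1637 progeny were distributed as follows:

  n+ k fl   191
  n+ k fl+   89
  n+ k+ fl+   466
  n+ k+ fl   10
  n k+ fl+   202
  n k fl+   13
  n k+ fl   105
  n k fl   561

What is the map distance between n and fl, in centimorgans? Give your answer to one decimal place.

The two most frequent reciprocal classes, n k fl and n+ k+ fl+, are the parental types, so the F1 was n k fl / n+ k+ fl+.
The two rarest classes, n k fl+ and n+ k+ fl, are the double crossovers. Comparing them with the parentals, only the fl allele has switched, so fl is the middle locus and the order is n – fl – k.
Crossovers in the n–fl interval produce the single-crossover classes n+ k fl and n k+ fl+ (191 + 202 = 393) plus the double crossovers (23).
RF(n–fl) = (393 + 23) / 1637 = 416/1637 = 0.2541 → 25.4 centimorgans.

25.4 centimorgans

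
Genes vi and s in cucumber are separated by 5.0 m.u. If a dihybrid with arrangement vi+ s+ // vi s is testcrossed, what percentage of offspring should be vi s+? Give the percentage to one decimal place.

2.5%

A map distance of 5.0 m.u. corresponds to a recombination frequency of 0.050.
The F1 is vi+ s+ / vi s, so vi s+ is a recombinant gamete class with expected frequency r/2 = 0.050/2 = 0.0250.
That is 0.0250 = 2.5% of the progeny.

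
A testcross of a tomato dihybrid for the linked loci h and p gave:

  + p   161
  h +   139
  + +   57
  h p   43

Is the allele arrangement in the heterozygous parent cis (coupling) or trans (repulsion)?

trans

The two most frequent classes are + p (161) and h + (139); these are the parental (non-recombinant) types.
So the F1 carried + p on one chromosome and h + on the other — the recessive alleles are on opposite chromosomes (trans / repulsion).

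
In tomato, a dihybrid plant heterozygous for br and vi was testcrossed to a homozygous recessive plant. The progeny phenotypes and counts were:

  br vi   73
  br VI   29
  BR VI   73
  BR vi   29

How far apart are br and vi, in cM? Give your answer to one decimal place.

28.4 cM

The two most frequent classes, BR VI (73) and br vi (73), are the parental types, so the F1 was BR VI / br vi.
The recombinant classes are BR vi and br VI: 29 + 29 = 58.
Recombination frequency = 58/204 = 0.2843 ≈ 28.4%, i.e. 28.4 cM.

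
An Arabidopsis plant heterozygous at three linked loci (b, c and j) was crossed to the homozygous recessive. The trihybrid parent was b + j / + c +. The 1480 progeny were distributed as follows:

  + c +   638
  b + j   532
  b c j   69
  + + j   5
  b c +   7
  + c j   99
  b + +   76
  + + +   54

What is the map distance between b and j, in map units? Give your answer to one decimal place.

12.6 map units

The two rarest classes, + + j and b c +, are the double crossovers. Comparing them with the parentals, only the b allele has switched, so b is the middle locus and the order is j – b – c.
Crossovers in the j–b interval produce the single-crossover classes b + + and + c j (76 + 99 = 175) plus the double crossovers (12).
RF(j–b) = (175 + 12) / 1480 = 187/1480 = 0.1264 → 12.6 map units.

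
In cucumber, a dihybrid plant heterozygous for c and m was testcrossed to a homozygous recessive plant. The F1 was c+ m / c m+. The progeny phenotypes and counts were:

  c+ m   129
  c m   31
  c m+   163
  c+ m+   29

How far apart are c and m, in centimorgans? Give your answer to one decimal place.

The recombinant classes are c+ m+ and c m: 29 + 31 = 60.
Recombination frequency = 60/352 = 0.1705 ≈ 17.0%, i.e. 17.0 centimorgans.

17.0 centimorgans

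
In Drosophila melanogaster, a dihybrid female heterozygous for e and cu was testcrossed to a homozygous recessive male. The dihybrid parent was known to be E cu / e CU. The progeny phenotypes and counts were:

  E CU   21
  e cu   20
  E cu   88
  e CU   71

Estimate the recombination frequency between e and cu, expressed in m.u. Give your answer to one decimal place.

20.5 m.u.

The recombinant classes are E CU and e cu: 21 + 20 = 41.
Recombination frequency = 41/200 = 0.2050 ≈ 20.5%, i.e. 20.5 m.u.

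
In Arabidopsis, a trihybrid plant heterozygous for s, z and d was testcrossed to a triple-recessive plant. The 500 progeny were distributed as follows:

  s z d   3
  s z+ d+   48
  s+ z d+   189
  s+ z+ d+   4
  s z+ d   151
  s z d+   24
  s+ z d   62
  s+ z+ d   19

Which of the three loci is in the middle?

The two most frequent reciprocal classes, s+ z d+ and s z+ d, are the parental types, so the F1 was s+ z d+ / s z+ d.
The two rarest classes, s+ z+ d+ and s z d, are the double crossovers. Comparing them with the parentals, only the z allele has switched, so z is the middle locus and the order is d – z – s.

z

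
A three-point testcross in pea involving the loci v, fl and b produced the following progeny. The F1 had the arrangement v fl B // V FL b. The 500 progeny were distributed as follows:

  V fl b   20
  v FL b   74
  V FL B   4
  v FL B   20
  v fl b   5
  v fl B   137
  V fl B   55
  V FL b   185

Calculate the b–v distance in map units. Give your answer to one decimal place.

The two rarest classes, v fl b and V FL B, are the double crossovers. Comparing them with the parentals, only the b allele has switched, so b is the middle locus and the order is v – b – fl.
Crossovers in the v–b interval produce the single-crossover classes V fl B and v FL b (55 + 74 = 129) plus the double crossovers (9).
RF(v–b) = (129 + 9) / 500 = 138/500 = 0.2760 → 27.6 map units.

27.6 map units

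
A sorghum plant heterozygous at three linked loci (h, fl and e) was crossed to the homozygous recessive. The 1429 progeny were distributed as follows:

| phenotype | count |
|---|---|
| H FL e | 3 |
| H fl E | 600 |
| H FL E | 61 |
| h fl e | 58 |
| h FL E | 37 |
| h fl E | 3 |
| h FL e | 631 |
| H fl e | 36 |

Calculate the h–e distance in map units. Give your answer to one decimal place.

5.5 map units

The two most frequent reciprocal classes, H fl E and h FL e, are the parental types, so the F1 was H fl E / h FL e.
The two rarest classes, h fl E and H FL e, are the double crossovers. Comparing them with the parentals, only the h allele has switched, so h is the middle locus and the order is e – h – fl.
Crossovers in the e–h interval produce the single-crossover classes H fl e and h FL E (36 + 37 = 73) plus the double crossovers (6).
RF(e–h) = (73 + 6) / 1429 = 79/1429 = 0.0553 → 5.5 map units.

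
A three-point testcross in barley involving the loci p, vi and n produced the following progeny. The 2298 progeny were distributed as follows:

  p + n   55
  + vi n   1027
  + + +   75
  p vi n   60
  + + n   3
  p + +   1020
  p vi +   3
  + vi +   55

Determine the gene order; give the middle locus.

The two most frequent reciprocal classes, p + + and + vi n, are the parental types, so the F1 was p + + / + vi n.
The two rarest classes, p vi + and + + n, are the double crossovers. Comparing them with the parentals, only the vi allele has switched, so vi is the middle locus and the order is n – vi – p.

vi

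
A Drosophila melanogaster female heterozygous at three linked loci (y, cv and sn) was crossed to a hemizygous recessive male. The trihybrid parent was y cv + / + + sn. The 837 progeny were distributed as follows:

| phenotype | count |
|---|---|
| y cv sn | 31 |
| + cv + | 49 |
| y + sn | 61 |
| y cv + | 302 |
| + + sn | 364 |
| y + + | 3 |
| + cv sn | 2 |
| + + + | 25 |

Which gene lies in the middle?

cv

The two rarest classes, y + + and + cv sn, are the double crossovers. Comparing them with the parentals, only the cv allele has switched, so cv is the middle locus and the order is sn – cv – y.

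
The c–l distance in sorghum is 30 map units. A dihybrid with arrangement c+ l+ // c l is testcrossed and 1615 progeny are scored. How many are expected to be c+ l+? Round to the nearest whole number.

565

A map distance of 30 map units corresponds to a recombination frequency of 0.300.
The F1 is c+ l+ / c l, so c+ l+ is a parental gamete class with expected frequency (1 − r)/2 = 0.700/2 = 0.3500.
Expected number = 0.3500 × 1615 = 565.25 ≈ 565.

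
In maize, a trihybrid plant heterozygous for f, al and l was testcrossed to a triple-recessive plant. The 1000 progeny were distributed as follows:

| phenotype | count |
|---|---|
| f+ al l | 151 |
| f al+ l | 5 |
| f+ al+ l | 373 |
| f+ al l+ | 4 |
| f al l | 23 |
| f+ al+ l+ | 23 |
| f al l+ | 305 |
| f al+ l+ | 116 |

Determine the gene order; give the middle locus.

f

The two most frequent reciprocal classes, f al l+ and f+ al+ l, are the parental types, so the F1 was f al l+ / f+ al+ l.
The two rarest classes, f+ al l+ and f al+ l, are the double crossovers. Comparing them with the parentals, only the f allele has switched, so f is the middle locus and the order is l – f – al.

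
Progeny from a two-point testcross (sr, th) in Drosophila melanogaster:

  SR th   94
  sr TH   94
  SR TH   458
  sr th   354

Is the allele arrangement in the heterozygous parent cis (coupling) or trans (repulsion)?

The two most frequent classes are SR TH (458) and sr th (354); these are the parental (non-recombinant) types.
So the F1 carried SR TH on one chromosome and sr th on the other — the recessive alleles are on the same chromosome (cis / coupling).

cis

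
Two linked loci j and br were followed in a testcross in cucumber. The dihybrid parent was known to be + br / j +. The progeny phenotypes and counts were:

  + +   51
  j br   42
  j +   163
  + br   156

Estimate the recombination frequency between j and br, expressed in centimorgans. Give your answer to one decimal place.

22.6 centimorgans

The recombinant classes are + + and j br: 51 + 42 = 93.
Recombination frequency = 93/412 = 0.2257 ≈ 22.6%, i.e. 22.6 centimorgans.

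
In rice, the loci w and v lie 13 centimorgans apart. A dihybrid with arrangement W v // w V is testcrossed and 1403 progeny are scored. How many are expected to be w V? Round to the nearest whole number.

610

A map distance of 13 centimorgans corresponds to a recombination frequency of 0.130.
The F1 is W v / w V, so w V is a parental gamete class with expected frequency (1 − r)/2 = 0.870/2 = 0.4350.
Expected number = 0.4350 × 1403 = 610.30 ≈ 610.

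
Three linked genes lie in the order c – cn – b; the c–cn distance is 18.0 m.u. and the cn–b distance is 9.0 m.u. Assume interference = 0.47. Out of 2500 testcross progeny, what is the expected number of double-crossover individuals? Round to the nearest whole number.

21

Map distances give recombination frequencies of 0.180 and 0.090 for the two intervals.
With interference 0.47 (so coincidence = 0.53), expected double-crossover frequency = 0.180 × 0.090 × 0.53 = 0.00859.
Expected number = 0.00859 × 2500 = 21.46 ≈ 21.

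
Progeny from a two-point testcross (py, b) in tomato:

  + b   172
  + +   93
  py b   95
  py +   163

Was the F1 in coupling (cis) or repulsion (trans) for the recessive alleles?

The two most frequent classes are + b (172) and py + (163); these are the parental (non-recombinant) types.
So the F1 carried + b on one chromosome and py + on the other — the recessive alleles are on opposite chromosomes (trans / repulsion).

trans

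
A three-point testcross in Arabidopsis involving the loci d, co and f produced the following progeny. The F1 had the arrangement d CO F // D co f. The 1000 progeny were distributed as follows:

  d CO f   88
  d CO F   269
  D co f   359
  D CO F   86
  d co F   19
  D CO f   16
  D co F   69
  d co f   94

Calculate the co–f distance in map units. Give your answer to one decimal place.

19.2 map units

The two rarest classes, d co F and D CO f, are the double crossovers. Comparing them with the parentals, only the co allele has switched, so co is the middle locus and the order is f – co – d.
Crossovers in the f–co interval produce the single-crossover classes d CO f and D co F (88 + 69 = 157) plus the double crossovers (35).
RF(f–co) = (157 + 35) / 1000 = 192/1000 = 0.1920 → 19.2 map units.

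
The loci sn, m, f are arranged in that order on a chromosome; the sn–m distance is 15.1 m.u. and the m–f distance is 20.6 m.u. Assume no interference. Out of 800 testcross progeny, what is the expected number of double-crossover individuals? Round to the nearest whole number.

25

Map distances give recombination frequencies of 0.151 and 0.206 for the two intervals.
With no interference, expected double-crossover frequency = 0.151 × 0.206 = 0.03111.
Expected number = 0.03111 × 800 = 24.88 ≈ 25.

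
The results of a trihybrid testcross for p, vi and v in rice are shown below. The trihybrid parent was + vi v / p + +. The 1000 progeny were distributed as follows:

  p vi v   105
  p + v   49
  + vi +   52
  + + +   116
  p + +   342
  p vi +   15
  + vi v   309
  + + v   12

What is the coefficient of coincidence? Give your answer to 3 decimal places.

The two rarest classes, + + v and p vi +, are the double crossovers. Comparing them with the parentals, only the vi allele has switched, so vi is the middle locus and the order is p – vi – v.
p–vi: (221 + 27)/1000 = 0.2480; vi–v: (101 + 27)/1000 = 0.1280.
Expected DCO frequency = 0.2480 × 0.1280 ≈ 0.03174; observed = 27/1000 ≈ 0.02700.
Coefficient of coincidence = 0.02700/0.03174 ≈ 0.851.

0.851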